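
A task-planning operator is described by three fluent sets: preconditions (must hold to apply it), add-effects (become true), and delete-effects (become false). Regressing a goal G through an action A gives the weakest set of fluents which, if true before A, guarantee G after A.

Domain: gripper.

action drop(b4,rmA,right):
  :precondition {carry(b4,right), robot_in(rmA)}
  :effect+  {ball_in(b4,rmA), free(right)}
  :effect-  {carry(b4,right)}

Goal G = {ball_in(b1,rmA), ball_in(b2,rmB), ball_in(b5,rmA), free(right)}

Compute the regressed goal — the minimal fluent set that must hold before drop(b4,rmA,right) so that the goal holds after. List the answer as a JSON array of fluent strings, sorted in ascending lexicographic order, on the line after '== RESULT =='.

Compute (G \ add) ∪ pre:
  G ∩ del = {}  (empty — regression defined)
  G \ add = {ball_in(b1,rmA), ball_in(b2,rmB), ball_in(b5,rmA), free(right)} \ {ball_in(b4,rmA), free(right)} = {ball_in(b1,rmA), ball_in(b2,rmB), ball_in(b5,rmA)}
  ∪ pre   = {ball_in(b1,rmA), ball_in(b2,rmB), ball_in(b5,rmA)} ∪ {carry(b4,right), robot_in(rmA)}
          = {ball_in(b1,rmA), ball_in(b2,rmB), ball_in(b5,rmA), carry(b4,right), robot_in(rmA)}

== RESULT ==
["ball_in(b1,rmA)", "ball_in(b2,rmB)", "ball_in(b5,rmA)", "carry(b4,right)", "robot_in(rmA)"]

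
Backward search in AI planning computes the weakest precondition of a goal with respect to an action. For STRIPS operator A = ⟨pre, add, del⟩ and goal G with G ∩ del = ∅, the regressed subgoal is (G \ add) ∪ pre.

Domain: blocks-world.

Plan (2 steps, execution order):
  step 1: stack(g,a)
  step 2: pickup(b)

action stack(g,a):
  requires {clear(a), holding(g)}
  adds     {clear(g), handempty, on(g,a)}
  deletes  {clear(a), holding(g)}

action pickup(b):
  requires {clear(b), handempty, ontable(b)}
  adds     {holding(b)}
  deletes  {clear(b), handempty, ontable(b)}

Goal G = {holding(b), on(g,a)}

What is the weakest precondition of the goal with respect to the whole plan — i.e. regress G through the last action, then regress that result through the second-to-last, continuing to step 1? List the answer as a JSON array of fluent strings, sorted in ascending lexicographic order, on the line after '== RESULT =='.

Work backward from the goal:
  through step 2 (pickup(b)): drop {holding(b)}, keep {on(g,a)}, require {clear(b), handempty, ontable(b)}
    → {clear(b), handempty, on(g,a), ontable(b)}
  through step 1 (stack(g,a)): drop {handempty, on(g,a)}, keep {clear(b), ontable(b)}, require {clear(a), holding(g)}
    → {clear(a), clear(b), holding(g), ontable(b)}

== RESULT ==
["clear(a)", "clear(b)", "holding(g)", "ontable(b)"]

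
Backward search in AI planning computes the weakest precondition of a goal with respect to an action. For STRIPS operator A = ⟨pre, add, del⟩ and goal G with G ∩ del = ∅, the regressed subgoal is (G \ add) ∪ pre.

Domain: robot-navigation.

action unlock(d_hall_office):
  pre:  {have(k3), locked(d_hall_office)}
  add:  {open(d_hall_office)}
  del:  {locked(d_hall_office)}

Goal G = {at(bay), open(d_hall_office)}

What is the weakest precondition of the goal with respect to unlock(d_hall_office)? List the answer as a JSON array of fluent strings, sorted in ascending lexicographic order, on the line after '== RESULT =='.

Compute (G \ add) ∪ pre:
  G ∩ del = {}  (empty — regression defined)
  G \ add = {at(bay), open(d_hall_office)} \ {open(d_hall_office)} = {at(bay)}
  ∪ pre   = {at(bay)} ∪ {have(k3), locked(d_hall_office)}
          = {at(bay), have(k3), locked(d_hall_office)}

== RESULT ==
["at(bay)", "have(k3)", "locked(d_hall_office)"]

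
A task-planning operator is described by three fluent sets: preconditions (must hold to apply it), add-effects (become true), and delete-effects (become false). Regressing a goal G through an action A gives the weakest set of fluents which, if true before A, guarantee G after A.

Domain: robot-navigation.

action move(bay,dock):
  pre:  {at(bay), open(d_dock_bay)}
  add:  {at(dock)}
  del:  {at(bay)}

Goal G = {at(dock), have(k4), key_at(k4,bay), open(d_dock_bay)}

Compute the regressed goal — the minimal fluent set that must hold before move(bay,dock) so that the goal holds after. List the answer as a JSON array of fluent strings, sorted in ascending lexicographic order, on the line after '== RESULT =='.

Compute (G \ add) ∪ pre:
  G ∩ del = {}  (empty — regression defined)
  G \ add = {at(dock), have(k4), key_at(k4,bay), open(d_dock_bay)} \ {at(dock)} = {have(k4), key_at(k4,bay), open(d_dock_bay)}
  ∪ pre   = {have(k4), key_at(k4,bay), open(d_dock_bay)} ∪ {at(bay), open(d_dock_bay)}
          = {at(bay), have(k4), key_at(k4,bay), open(d_dock_bay)}

== RESULT ==
["at(bay)", "have(k4)", "key_at(k4,bay)", "open(d_dock_bay)"]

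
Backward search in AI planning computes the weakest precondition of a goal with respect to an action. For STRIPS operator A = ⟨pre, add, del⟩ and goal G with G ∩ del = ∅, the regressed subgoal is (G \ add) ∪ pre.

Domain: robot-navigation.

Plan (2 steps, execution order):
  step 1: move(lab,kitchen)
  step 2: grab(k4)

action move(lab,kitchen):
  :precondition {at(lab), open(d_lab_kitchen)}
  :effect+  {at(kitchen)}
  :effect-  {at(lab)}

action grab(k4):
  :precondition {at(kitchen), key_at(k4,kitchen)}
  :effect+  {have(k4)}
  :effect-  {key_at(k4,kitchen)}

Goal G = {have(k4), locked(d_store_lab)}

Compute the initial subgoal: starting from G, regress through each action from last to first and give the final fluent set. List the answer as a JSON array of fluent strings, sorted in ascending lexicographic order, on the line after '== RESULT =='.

Work backward from the goal:
  through step 2 (grab(k4)): drop {have(k4)}, keep {locked(d_store_lab)}, require {at(kitchen), key_at(k4,kitchen)}
    → {at(kitchen), key_at(k4,kitchen), locked(d_store_lab)}
  through step 1 (move(lab,kitchen)): drop {at(kitchen)}, keep {key_at(k4,kitchen), locked(d_store_lab)}, require {at(lab), open(d_lab_kitchen)}
    → {at(lab), key_at(k4,kitchen), locked(d_store_lab), open(d_lab_kitchen)}

== RESULT ==
["at(lab)", "key_at(k4,kitchen)", "locked(d_store_lab)", "open(d_lab_kitchen)"]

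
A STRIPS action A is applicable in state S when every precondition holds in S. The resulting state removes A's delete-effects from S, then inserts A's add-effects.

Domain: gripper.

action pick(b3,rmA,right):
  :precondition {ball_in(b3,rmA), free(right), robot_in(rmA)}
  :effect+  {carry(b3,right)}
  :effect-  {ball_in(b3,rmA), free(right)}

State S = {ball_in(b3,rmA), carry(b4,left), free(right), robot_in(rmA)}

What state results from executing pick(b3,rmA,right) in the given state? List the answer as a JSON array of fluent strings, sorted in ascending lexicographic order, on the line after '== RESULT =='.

Compute (S \ del) ∪ add:
  pre ⊆ S: {ball_in(b3,rmA), free(right), robot_in(rmA)} ⊆ S  — applicable
  S \ del = {carry(b4,left), robot_in(rmA)}
  ∪ add   = {carry(b3,right), carry(b4,left), robot_in(rmA)}

== RESULT ==
["carry(b3,right)", "carry(b4,left)", "robot_in(rmA)"]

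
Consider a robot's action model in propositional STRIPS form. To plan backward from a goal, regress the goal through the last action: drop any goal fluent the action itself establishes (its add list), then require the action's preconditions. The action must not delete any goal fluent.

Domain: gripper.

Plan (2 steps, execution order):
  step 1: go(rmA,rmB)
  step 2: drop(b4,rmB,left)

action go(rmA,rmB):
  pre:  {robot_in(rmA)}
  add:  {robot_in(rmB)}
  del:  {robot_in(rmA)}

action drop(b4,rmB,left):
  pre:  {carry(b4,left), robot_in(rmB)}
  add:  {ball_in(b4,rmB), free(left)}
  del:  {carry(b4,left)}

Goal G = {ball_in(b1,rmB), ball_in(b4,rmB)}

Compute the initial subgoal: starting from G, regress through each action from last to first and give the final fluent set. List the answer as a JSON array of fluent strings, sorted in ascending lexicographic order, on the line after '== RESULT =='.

Regress step by step:
  through step 2 (drop(b4,rmB,left)): drop {ball_in(b4,rmB)}, keep {ball_in(b1,rmB)}, require {carry(b4,left), robot_in(rmB)}
    → {ball_in(b1,rmB), carry(b4,left), robot_in(rmB)}
  through step 1 (go(rmA,rmB)): drop {robot_in(rmB)}, keep {ball_in(b1,rmB), carry(b4,left)}, require {robot_in(rmA)}
    → {ball_in(b1,rmB), carry(b4,left), robot_in(rmA)}

== RESULT ==
["ball_in(b1,rmB)", "carry(b4,left)", "robot_in(rmA)"]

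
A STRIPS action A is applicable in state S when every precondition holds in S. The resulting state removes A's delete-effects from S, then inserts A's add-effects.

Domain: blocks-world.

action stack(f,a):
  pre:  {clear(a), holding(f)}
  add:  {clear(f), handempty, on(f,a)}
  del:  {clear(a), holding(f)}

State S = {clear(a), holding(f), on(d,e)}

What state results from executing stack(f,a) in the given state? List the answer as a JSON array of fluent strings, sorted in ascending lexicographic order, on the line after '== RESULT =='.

Progress:
  pre ⊆ S: {clear(a), holding(f)} ⊆ S  — applicable
  S \ del = {on(d,e)}
  ∪ add   = {clear(f), handempty, on(d,e), on(f,a)}

== RESULT ==
["clear(f)", "handempty", "on(d,e)", "on(f,a)"]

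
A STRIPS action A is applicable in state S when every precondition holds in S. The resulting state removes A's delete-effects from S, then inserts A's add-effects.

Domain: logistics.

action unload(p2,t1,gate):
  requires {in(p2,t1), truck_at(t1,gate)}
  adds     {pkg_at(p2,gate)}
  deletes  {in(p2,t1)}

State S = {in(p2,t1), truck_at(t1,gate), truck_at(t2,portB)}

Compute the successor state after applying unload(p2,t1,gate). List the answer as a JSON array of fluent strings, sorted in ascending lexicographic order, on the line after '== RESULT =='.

Compute (S \ del) ∪ add:
  pre ⊆ S: {in(p2,t1), truck_at(t1,gate)} ⊆ S  — applicable
  S \ del = {truck_at(t1,gate), truck_at(t2,portB)}
  ∪ add   = {pkg_at(p2,gate), truck_at(t1,gate), truck_at(t2,portB)}

== RESULT ==
["pkg_at(p2,gate)", "truck_at(t1,gate)", "truck_at(t2,portB)"]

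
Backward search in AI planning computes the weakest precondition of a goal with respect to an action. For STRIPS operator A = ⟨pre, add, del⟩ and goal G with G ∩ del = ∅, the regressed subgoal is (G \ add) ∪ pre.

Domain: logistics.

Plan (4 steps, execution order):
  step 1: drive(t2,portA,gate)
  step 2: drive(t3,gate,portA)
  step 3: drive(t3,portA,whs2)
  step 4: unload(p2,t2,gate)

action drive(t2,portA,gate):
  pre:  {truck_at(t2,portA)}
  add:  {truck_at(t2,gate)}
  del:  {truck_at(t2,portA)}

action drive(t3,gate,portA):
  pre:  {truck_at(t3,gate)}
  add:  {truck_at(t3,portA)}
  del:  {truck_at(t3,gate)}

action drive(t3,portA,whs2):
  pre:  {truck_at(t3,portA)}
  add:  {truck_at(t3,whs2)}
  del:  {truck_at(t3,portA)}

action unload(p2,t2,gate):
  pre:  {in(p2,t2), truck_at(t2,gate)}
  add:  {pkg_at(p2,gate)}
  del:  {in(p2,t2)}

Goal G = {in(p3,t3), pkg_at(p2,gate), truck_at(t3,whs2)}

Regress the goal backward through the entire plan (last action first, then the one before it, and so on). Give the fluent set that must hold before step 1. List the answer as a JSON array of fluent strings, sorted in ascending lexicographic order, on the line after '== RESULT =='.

Regress step by step:
  through step 4 (unload(p2,t2,gate)): drop {pkg_at(p2,gate)}, keep {in(p3,t3), truck_at(t3,whs2)}, require {in(p2,t2), truck_at(t2,gate)}
    → {in(p2,t2), in(p3,t3), truck_at(t2,gate), truck_at(t3,whs2)}
  through step 3 (drive(t3,portA,whs2)): drop {truck_at(t3,whs2)}, keep {in(p2,t2), in(p3,t3), truck_at(t2,gate)}, require {truck_at(t3,portA)}
    → {in(p2,t2), in(p3,t3), truck_at(t2,gate), truck_at(t3,portA)}
  through step 2 (drive(t3,gate,portA)): drop {truck_at(t3,portA)}, keep {in(p2,t2), in(p3,t3), truck_at(t2,gate)}, require {truck_at(t3,gate)}
    → {in(p2,t2), in(p3,t3), truck_at(t2,gate), truck_at(t3,gate)}
  through step 1 (drive(t2,portA,gate)): drop {truck_at(t2,gate)}, keep {in(p2,t2), in(p3,t3), truck_at(t3,gate)}, require {truck_at(t2,portA)}
    → {in(p2,t2), in(p3,t3), truck_at(t2,portA), truck_at(t3,gate)}

== RESULT ==
["in(p2,t2)", "in(p3,t3)", "truck_at(t2,portA)", "truck_at(t3,gate)"]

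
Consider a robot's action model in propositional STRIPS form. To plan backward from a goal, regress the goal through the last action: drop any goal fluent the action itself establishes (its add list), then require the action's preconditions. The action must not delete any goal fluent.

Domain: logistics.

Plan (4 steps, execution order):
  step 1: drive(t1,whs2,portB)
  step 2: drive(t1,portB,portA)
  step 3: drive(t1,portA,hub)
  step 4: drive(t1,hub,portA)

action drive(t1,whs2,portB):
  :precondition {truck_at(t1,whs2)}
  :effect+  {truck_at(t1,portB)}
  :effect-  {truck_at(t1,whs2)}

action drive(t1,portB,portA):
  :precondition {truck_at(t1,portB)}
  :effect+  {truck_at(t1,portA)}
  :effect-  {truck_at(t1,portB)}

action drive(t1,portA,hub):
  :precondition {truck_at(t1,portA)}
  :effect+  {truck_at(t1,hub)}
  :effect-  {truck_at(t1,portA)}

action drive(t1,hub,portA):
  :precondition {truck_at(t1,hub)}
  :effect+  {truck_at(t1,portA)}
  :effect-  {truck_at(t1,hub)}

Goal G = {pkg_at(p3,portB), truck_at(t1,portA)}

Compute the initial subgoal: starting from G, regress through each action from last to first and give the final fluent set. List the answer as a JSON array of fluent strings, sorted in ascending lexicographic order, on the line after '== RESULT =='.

Work backward from the goal:
  through step 4 (drive(t1,hub,portA)): drop {truck_at(t1,portA)}, keep {pkg_at(p3,portB)}, require {truck_at(t1,hub)}
    → {pkg_at(p3,portB), truck_at(t1,hub)}
  through step 3 (drive(t1,portA,hub)): drop {truck_at(t1,hub)}, keep {pkg_at(p3,portB)}, require {truck_at(t1,portA)}
    → {pkg_at(p3,portB), truck_at(t1,portA)}
  through step 2 (drive(t1,portB,portA)): drop {truck_at(t1,portA)}, keep {pkg_at(p3,portB)}, require {truck_at(t1,portB)}
    → {pkg_at(p3,portB), truck_at(t1,portB)}
  through step 1 (drive(t1,whs2,portB)): drop {truck_at(t1,portB)}, keep {pkg_at(p3,portB)}, require {truck_at(t1,whs2)}
    → {pkg_at(p3,portB), truck_at(t1,whs2)}

== RESULT ==
["pkg_at(p3,portB)", "truck_at(t1,whs2)"]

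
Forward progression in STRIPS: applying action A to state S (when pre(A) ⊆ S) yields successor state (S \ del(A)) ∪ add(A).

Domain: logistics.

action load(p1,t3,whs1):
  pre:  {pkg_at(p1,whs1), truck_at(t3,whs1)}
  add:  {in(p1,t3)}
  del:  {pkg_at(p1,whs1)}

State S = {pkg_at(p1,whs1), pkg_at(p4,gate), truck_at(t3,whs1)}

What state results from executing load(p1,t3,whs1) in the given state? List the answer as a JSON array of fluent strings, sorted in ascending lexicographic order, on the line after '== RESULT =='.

Compute (S \ del) ∪ add:
  pre ⊆ S: {pkg_at(p1,whs1), truck_at(t3,whs1)} ⊆ S  — applicable
  S \ del = {pkg_at(p4,gate), truck_at(t3,whs1)}
  ∪ add   = {in(p1,t3), pkg_at(p4,gate), truck_at(t3,whs1)}

== RESULT ==
["in(p1,t3)", "pkg_at(p4,gate)", "truck_at(t3,whs1)"]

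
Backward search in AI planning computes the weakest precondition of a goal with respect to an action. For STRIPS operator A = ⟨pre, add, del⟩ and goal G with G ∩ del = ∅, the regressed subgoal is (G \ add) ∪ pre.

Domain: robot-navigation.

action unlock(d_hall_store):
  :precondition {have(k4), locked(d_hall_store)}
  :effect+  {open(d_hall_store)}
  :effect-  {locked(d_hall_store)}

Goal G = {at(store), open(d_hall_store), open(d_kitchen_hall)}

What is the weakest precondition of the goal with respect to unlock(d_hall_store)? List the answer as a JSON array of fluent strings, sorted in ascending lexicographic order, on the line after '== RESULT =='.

Compute (G \ add) ∪ pre:
  G ∩ del = {}  (empty — regression defined)
  G \ add = {at(store), open(d_hall_store), open(d_kitchen_hall)} \ {open(d_hall_store)} = {at(store), open(d_kitchen_hall)}
  ∪ pre   = {at(store), open(d_kitchen_hall)} ∪ {have(k4), locked(d_hall_store)}
          = {at(store), have(k4), locked(d_hall_store), open(d_kitchen_hall)}

== RESULT ==
["at(store)", "have(k4)", "locked(d_hall_store)", "open(d_kitchen_hall)"]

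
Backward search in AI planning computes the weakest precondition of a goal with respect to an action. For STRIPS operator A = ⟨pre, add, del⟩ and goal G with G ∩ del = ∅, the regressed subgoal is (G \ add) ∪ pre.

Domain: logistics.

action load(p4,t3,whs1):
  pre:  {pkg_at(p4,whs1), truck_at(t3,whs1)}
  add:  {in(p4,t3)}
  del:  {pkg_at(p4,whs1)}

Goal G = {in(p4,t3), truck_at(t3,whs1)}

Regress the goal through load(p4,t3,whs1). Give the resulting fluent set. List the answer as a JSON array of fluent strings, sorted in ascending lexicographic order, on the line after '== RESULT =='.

Compute (G \ add) ∪ pre:
  G ∩ del = {}  (empty — regression defined)
  G \ add = {in(p4,t3), truck_at(t3,whs1)} \ {in(p4,t3)} = {truck_at(t3,whs1)}
  ∪ pre   = {truck_at(t3,whs1)} ∪ {pkg_at(p4,whs1), truck_at(t3,whs1)}
          = {pkg_at(p4,whs1), truck_at(t3,whs1)}

== RESULT ==
["pkg_at(p4,whs1)", "truck_at(t3,whs1)"]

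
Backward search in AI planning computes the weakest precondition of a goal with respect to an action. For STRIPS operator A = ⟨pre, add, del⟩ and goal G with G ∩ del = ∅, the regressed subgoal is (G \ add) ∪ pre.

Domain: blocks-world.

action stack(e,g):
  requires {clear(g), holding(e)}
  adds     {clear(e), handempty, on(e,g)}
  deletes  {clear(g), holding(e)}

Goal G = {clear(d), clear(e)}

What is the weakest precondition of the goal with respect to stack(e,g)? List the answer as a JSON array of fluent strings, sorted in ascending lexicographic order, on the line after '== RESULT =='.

Compute (G \ add) ∪ pre:
  G ∩ del = {}  (empty — regression defined)
  G \ add = {clear(d), clear(e)} \ {clear(e), handempty, on(e,g)} = {clear(d)}
  ∪ pre   = {clear(d)} ∪ {clear(g), holding(e)}
          = {clear(d), clear(g), holding(e)}

== RESULT ==
["clear(d)", "clear(g)", "holding(e)"]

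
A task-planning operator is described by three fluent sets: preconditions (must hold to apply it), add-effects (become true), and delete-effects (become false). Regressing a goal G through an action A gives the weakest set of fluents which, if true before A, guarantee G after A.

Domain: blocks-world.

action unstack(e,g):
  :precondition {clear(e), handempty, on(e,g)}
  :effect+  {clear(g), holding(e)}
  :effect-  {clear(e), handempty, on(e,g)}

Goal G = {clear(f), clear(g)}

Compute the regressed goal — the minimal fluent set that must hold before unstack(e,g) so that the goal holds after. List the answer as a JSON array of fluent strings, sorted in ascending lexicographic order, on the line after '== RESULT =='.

Compute (G \ add) ∪ pre:
  G ∩ del = {}  (empty — regression defined)
  G \ add = {clear(f), clear(g)} \ {clear(g), holding(e)} = {clear(f)}
  ∪ pre   = {clear(f)} ∪ {clear(e), handempty, on(e,g)}
          = {clear(e), clear(f), handempty, on(e,g)}

== RESULT ==
["clear(e)", "clear(f)", "handempty", "on(e,g)"]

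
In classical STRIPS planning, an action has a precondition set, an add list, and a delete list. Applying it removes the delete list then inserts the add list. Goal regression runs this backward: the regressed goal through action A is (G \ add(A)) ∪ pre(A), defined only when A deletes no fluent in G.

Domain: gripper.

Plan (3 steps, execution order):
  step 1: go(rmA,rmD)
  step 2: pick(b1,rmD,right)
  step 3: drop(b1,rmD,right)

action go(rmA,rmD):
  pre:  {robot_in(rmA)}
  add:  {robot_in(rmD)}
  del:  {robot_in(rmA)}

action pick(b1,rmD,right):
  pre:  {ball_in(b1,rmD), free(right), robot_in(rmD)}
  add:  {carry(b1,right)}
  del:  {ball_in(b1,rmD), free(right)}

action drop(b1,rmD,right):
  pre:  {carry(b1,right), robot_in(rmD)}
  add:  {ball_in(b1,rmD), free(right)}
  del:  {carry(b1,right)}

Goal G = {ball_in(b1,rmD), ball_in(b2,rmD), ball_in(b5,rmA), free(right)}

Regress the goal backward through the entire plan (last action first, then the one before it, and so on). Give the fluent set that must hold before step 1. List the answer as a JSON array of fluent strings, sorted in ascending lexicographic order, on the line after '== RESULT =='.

Work backward from the goal:
  through step 3 (drop(b1,rmD,right)): drop {ball_in(b1,rmD), free(right)}, keep {ball_in(b2,rmD), ball_in(b5,rmA)}, require {carry(b1,right), robot_in(rmD)}
    → {ball_in(b2,rmD), ball_in(b5,rmA), carry(b1,right), robot_in(rmD)}
  through step 2 (pick(b1,rmD,right)): drop {carry(b1,right)}, keep {ball_in(b2,rmD), ball_in(b5,rmA), robot_in(rmD)}, require {ball_in(b1,rmD), free(right), robot_in(rmD)}
    → {ball_in(b1,rmD), ball_in(b2,rmD), ball_in(b5,rmA), free(right), robot_in(rmD)}
  through step 1 (go(rmA,rmD)): drop {robot_in(rmD)}, keep {ball_in(b1,rmD), ball_in(b2,rmD), ball_in(b5,rmA), free(right)}, require {robot_in(rmA)}
    → {ball_in(b1,rmD), ball_in(b2,rmD), ball_in(b5,rmA), free(right), robot_in(rmA)}

== RESULT ==
["ball_in(b1,rmD)", "ball_in(b2,rmD)", "ball_in(b5,rmA)", "free(right)", "robot_in(rmA)"]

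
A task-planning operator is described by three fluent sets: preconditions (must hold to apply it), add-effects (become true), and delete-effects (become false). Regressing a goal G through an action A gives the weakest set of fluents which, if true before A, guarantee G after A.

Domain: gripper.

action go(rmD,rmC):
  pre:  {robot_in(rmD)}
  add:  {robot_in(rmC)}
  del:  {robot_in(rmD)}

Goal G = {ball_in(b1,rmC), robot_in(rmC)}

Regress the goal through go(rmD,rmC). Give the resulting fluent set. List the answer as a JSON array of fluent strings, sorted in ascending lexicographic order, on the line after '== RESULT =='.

Compute (G \ add) ∪ pre:
  G ∩ del = {}  (empty — regression defined)
  G \ add = {ball_in(b1,rmC), robot_in(rmC)} \ {robot_in(rmC)} = {ball_in(b1,rmC)}
  ∪ pre   = {ball_in(b1,rmC)} ∪ {robot_in(rmD)}
          = {ball_in(b1,rmC), robot_in(rmD)}

== RESULT ==
["ball_in(b1,rmC)", "robot_in(rmD)"]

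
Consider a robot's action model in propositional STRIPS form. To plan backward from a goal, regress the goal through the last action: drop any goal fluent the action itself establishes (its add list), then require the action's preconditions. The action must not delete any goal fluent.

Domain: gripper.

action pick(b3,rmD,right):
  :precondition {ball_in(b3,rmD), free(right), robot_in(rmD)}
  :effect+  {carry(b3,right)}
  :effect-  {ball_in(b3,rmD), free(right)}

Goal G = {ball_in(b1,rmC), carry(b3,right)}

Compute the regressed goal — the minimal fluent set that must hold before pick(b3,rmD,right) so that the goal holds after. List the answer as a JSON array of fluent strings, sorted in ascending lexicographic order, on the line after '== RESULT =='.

Compute (G \ add) ∪ pre:
  G ∩ del = {}  (empty — regression defined)
  G \ add = {ball_in(b1,rmC), carry(b3,right)} \ {carry(b3,right)} = {ball_in(b1,rmC)}
  ∪ pre   = {ball_in(b1,rmC)} ∪ {ball_in(b3,rmD), free(right), robot_in(rmD)}
          = {ball_in(b1,rmC), ball_in(b3,rmD), free(right), robot_in(rmD)}

== RESULT ==
["ball_in(b1,rmC)", "ball_in(b3,rmD)", "free(right)", "robot_in(rmD)"]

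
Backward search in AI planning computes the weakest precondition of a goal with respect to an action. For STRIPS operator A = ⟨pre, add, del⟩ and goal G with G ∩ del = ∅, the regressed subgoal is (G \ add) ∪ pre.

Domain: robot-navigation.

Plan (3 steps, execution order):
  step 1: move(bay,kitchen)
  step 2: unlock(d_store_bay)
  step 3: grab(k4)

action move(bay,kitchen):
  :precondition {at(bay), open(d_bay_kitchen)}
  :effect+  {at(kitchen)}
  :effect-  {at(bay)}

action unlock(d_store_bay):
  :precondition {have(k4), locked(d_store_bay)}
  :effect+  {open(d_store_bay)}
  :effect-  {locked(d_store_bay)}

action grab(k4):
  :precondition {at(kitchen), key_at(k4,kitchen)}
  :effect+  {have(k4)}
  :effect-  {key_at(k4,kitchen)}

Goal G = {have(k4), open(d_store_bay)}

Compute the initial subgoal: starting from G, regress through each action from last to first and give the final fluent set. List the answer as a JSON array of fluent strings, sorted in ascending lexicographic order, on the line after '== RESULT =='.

Regress step by step:
  through step 3 (grab(k4)): drop {have(k4)}, keep {open(d_store_bay)}, require {at(kitchen), key_at(k4,kitchen)}
    → {at(kitchen), key_at(k4,kitchen), open(d_store_bay)}
  through step 2 (unlock(d_store_bay)): drop {open(d_store_bay)}, keep {at(kitchen), key_at(k4,kitchen)}, require {have(k4), locked(d_store_bay)}
    → {at(kitchen), have(k4), key_at(k4,kitchen), locked(d_store_bay)}
  through step 1 (move(bay,kitchen)): drop {at(kitchen)}, keep {have(k4), key_at(k4,kitchen), locked(d_store_bay)}, require {at(bay), open(d_bay_kitchen)}
    → {at(bay), have(k4), key_at(k4,kitchen), locked(d_store_bay), open(d_bay_kitchen)}

== RESULT ==
["at(bay)", "have(k4)", "key_at(k4,kitchen)", "locked(d_store_bay)", "open(d_bay_kitchen)"]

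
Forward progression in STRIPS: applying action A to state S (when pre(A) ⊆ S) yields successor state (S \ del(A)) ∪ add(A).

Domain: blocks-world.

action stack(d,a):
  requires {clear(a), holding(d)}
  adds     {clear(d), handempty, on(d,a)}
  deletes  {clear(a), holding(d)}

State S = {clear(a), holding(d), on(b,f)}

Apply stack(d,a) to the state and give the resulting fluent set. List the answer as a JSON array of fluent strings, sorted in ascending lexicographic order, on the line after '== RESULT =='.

Progress:
  pre ⊆ S: {clear(a), holding(d)} ⊆ S  — applicable
  S \ del = {on(b,f)}
  ∪ add   = {clear(d), handempty, on(b,f), on(d,a)}

== RESULT ==
["clear(d)", "handempty", "on(b,f)", "on(d,a)"]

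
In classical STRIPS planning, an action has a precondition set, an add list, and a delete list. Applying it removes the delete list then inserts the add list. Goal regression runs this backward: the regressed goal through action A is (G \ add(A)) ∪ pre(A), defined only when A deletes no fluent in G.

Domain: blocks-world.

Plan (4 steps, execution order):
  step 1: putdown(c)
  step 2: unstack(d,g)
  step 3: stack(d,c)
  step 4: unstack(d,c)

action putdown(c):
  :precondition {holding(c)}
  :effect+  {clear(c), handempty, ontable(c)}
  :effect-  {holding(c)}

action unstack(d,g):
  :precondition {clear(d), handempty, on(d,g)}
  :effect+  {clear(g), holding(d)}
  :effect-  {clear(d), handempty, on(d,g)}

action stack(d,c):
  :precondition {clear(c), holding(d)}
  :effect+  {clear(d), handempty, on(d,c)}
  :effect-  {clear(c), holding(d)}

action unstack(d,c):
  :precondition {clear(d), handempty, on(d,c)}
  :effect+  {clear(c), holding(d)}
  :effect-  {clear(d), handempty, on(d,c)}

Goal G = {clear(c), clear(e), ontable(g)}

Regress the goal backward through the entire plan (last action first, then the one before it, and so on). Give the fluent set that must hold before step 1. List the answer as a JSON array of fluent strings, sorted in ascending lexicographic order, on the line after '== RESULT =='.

Regress step by step:
  through step 4 (unstack(d,c)): drop {clear(c)}, keep {clear(e), ontable(g)}, require {clear(d), handempty, on(d,c)}
    → {clear(d), clear(e), handempty, on(d,c), ontable(g)}
  through step 3 (stack(d,c)): drop {clear(d), handempty, on(d,c)}, keep {clear(e), ontable(g)}, require {clear(c), holding(d)}
    → {clear(c), clear(e), holding(d), ontable(g)}
  through step 2 (unstack(d,g)): drop {holding(d)}, keep {clear(c), clear(e), ontable(g)}, require {clear(d), handempty, on(d,g)}
    → {clear(c), clear(d), clear(e), handempty, on(d,g), ontable(g)}
  through step 1 (putdown(c)): drop {clear(c), handempty}, keep {clear(d), clear(e), on(d,g), ontable(g)}, require {holding(c)}
    → {clear(d), clear(e), holding(c), on(d,g), ontable(g)}

== RESULT ==
["clear(d)", "clear(e)", "holding(c)", "on(d,g)", "ontable(g)"]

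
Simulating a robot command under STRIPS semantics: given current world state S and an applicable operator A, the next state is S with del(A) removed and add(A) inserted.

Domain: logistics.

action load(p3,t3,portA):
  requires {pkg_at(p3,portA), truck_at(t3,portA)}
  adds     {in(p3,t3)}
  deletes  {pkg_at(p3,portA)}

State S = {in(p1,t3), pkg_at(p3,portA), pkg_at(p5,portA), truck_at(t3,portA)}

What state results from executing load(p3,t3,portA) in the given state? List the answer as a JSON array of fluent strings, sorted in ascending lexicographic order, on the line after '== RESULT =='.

Compute (S \ del) ∪ add:
  pre ⊆ S: {pkg_at(p3,portA), truck_at(t3,portA)} ⊆ S  — applicable
  S \ del = {in(p1,t3), pkg_at(p5,portA), truck_at(t3,portA)}
  ∪ add   = {in(p1,t3), in(p3,t3), pkg_at(p5,portA), truck_at(t3,portA)}

== RESULT ==
["in(p1,t3)", "in(p3,t3)", "pkg_at(p5,portA)", "truck_at(t3,portA)"]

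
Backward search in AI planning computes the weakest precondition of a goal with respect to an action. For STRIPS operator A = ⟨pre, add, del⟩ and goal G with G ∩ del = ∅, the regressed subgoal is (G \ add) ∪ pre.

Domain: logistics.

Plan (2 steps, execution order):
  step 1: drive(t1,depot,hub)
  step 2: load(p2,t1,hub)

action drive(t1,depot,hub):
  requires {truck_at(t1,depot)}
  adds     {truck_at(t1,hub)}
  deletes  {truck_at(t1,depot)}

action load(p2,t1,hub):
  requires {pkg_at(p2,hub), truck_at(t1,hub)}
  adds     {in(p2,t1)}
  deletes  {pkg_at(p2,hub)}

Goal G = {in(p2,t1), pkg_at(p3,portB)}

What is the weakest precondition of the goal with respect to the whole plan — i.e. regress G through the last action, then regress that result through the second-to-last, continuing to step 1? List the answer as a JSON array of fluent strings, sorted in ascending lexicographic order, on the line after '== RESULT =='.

Work backward from the goal:
  through step 2 (load(p2,t1,hub)): drop {in(p2,t1)}, keep {pkg_at(p3,portB)}, require {pkg_at(p2,hub), truck_at(t1,hub)}
    → {pkg_at(p2,hub), pkg_at(p3,portB), truck_at(t1,hub)}
  through step 1 (drive(t1,depot,hub)): drop {truck_at(t1,hub)}, keep {pkg_at(p2,hub), pkg_at(p3,portB)}, require {truck_at(t1,depot)}
    → {pkg_at(p2,hub), pkg_at(p3,portB), truck_at(t1,depot)}

== RESULT ==
["pkg_at(p2,hub)", "pkg_at(p3,portB)", "truck_at(t1,depot)"]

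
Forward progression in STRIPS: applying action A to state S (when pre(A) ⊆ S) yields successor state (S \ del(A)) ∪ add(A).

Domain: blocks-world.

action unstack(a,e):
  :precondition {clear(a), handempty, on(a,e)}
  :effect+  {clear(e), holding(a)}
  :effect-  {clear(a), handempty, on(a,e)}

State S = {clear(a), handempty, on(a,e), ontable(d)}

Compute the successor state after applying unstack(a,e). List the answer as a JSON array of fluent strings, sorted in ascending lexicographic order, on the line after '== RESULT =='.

Compute (S \ del) ∪ add:
  pre ⊆ S: {clear(a), handempty, on(a,e)} ⊆ S  — applicable
  S \ del = {ontable(d)}
  ∪ add   = {clear(e), holding(a), ontable(d)}

== RESULT ==
["clear(e)", "holding(a)", "ontable(d)"]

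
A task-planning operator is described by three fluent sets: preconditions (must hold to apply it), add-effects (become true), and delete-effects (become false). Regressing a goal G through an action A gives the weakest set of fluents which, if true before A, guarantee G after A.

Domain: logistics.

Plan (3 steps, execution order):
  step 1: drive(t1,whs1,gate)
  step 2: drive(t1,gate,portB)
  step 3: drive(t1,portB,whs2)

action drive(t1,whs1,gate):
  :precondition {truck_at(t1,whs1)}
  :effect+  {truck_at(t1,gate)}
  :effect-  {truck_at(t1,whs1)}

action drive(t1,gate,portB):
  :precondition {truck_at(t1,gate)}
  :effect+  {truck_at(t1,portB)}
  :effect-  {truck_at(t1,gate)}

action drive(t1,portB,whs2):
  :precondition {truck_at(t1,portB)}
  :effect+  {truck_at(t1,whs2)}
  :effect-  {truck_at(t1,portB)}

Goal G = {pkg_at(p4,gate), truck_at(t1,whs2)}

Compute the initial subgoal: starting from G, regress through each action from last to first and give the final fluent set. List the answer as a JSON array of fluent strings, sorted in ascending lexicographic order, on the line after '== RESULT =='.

Work backward from the goal:
  through step 3 (drive(t1,portB,whs2)): drop {truck_at(t1,whs2)}, keep {pkg_at(p4,gate)}, require {truck_at(t1,portB)}
    → {pkg_at(p4,gate), truck_at(t1,portB)}
  through step 2 (drive(t1,gate,portB)): drop {truck_at(t1,portB)}, keep {pkg_at(p4,gate)}, require {truck_at(t1,gate)}
    → {pkg_at(p4,gate), truck_at(t1,gate)}
  through step 1 (drive(t1,whs1,gate)): drop {truck_at(t1,gate)}, keep {pkg_at(p4,gate)}, require {truck_at(t1,whs1)}
    → {pkg_at(p4,gate), truck_at(t1,whs1)}

== RESULT ==
["pkg_at(p4,gate)", "truck_at(t1,whs1)"]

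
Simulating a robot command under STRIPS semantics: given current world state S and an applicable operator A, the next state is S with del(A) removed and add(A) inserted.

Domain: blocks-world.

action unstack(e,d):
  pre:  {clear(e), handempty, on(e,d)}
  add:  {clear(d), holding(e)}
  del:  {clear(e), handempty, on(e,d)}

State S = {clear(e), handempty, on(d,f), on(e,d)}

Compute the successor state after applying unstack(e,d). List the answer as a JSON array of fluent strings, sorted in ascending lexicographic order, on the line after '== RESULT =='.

Progress:
  pre ⊆ S: {clear(e), handempty, on(e,d)} ⊆ S  — applicable
  S \ del = {on(d,f)}
  ∪ add   = {clear(d), holding(e), on(d,f)}

== RESULT ==
["clear(d)", "holding(e)", "on(d,f)"]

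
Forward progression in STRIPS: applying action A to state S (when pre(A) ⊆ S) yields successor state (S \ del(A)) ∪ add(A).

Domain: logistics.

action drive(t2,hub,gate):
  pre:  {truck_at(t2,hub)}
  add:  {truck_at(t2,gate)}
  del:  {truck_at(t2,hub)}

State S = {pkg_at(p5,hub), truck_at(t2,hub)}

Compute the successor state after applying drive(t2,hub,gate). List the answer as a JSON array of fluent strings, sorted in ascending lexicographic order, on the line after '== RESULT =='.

Compute (S \ del) ∪ add:
  pre ⊆ S: {truck_at(t2,hub)} ⊆ S  — applicable
  S \ del = {pkg_at(p5,hub)}
  ∪ add   = {pkg_at(p5,hub), truck_at(t2,gate)}

== RESULT ==
["pkg_at(p5,hub)", "truck_at(t2,gate)"]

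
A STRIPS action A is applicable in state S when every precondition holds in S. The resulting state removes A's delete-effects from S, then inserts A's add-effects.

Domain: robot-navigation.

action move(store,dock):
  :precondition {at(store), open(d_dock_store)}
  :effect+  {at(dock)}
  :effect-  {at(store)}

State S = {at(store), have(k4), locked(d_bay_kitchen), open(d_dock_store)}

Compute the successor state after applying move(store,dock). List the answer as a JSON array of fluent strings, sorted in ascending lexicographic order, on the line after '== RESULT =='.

Compute (S \ del) ∪ add:
  pre ⊆ S: {at(store), open(d_dock_store)} ⊆ S  — applicable
  S \ del = {have(k4), locked(d_bay_kitchen), open(d_dock_store)}
  ∪ add   = {at(dock), have(k4), locked(d_bay_kitchen), open(d_dock_store)}

== RESULT ==
["at(dock)", "have(k4)", "locked(d_bay_kitchen)", "open(d_dock_store)"]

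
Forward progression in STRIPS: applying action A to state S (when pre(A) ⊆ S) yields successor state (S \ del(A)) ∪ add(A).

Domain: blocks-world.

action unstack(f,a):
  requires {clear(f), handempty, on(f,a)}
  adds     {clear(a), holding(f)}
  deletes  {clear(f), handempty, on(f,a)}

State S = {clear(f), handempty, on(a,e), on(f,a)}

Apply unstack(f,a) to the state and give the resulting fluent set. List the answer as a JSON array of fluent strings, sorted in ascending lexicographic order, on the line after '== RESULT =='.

Compute (S \ del) ∪ add:
  pre ⊆ S: {clear(f), handempty, on(f,a)} ⊆ S  — applicable
  S \ del = {on(a,e)}
  ∪ add   = {clear(a), holding(f), on(a,e)}

== RESULT ==
["clear(a)", "holding(f)", "on(a,e)"]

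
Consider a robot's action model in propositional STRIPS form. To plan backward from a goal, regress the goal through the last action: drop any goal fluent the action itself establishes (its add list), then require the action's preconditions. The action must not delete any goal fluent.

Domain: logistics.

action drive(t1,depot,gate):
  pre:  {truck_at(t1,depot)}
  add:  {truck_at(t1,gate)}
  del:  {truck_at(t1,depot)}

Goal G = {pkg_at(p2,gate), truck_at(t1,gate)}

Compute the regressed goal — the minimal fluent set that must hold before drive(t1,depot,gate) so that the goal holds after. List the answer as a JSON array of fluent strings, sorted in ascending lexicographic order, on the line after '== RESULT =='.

Regress:
  G ∩ del = {}  (empty — regression defined)
  G \ add = {pkg_at(p2,gate), truck_at(t1,gate)} \ {truck_at(t1,gate)} = {pkg_at(p2,gate)}
  ∪ pre   = {pkg_at(p2,gate)} ∪ {truck_at(t1,depot)}
          = {pkg_at(p2,gate), truck_at(t1,depot)}

== RESULT ==
["pkg_at(p2,gate)", "truck_at(t1,depot)"]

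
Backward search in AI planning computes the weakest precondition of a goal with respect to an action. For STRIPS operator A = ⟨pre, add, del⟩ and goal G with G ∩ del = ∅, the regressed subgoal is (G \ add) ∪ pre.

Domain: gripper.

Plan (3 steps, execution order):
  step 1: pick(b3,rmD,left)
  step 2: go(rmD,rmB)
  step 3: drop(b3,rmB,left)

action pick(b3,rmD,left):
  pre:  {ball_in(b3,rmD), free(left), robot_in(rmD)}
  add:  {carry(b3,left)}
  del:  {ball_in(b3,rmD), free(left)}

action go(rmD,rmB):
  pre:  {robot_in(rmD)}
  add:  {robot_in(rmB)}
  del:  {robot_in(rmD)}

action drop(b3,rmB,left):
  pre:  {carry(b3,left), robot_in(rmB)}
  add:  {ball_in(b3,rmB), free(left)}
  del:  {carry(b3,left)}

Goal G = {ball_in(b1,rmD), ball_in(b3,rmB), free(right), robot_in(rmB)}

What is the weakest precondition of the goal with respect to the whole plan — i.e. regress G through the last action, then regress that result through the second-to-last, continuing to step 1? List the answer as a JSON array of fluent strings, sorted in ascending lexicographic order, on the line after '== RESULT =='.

Work backward from the goal:
  through step 3 (drop(b3,rmB,left)): drop {ball_in(b3,rmB)}, keep {ball_in(b1,rmD), free(right), robot_in(rmB)}, require {carry(b3,left), robot_in(rmB)}
    → {ball_in(b1,rmD), carry(b3,left), free(right), robot_in(rmB)}
  through step 2 (go(rmD,rmB)): drop {robot_in(rmB)}, keep {ball_in(b1,rmD), carry(b3,left), free(right)}, require {robot_in(rmD)}
    → {ball_in(b1,rmD), carry(b3,left), free(right), robot_in(rmD)}
  through step 1 (pick(b3,rmD,left)): drop {carry(b3,left)}, keep {ball_in(b1,rmD), free(right), robot_in(rmD)}, require {ball_in(b3,rmD), free(left), robot_in(rmD)}
    → {ball_in(b1,rmD), ball_in(b3,rmD), free(left), free(right), robot_in(rmD)}

== RESULT ==
["ball_in(b1,rmD)", "ball_in(b3,rmD)", "free(left)", "free(right)", "robot_in(rmD)"]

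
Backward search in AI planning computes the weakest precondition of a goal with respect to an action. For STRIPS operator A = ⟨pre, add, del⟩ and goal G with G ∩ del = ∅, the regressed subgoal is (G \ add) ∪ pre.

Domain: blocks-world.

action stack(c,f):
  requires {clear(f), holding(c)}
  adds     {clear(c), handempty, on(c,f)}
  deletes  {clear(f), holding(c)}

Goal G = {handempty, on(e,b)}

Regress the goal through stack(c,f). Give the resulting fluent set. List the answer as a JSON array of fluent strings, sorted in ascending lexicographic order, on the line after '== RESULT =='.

Regress:
  G ∩ del = {}  (empty — regression defined)
  G \ add = {handempty, on(e,b)} \ {clear(c), handempty, on(c,f)} = {on(e,b)}
  ∪ pre   = {on(e,b)} ∪ {clear(f), holding(c)}
          = {clear(f), holding(c), on(e,b)}

== RESULT ==
["clear(f)", "holding(c)", "on(e,b)"]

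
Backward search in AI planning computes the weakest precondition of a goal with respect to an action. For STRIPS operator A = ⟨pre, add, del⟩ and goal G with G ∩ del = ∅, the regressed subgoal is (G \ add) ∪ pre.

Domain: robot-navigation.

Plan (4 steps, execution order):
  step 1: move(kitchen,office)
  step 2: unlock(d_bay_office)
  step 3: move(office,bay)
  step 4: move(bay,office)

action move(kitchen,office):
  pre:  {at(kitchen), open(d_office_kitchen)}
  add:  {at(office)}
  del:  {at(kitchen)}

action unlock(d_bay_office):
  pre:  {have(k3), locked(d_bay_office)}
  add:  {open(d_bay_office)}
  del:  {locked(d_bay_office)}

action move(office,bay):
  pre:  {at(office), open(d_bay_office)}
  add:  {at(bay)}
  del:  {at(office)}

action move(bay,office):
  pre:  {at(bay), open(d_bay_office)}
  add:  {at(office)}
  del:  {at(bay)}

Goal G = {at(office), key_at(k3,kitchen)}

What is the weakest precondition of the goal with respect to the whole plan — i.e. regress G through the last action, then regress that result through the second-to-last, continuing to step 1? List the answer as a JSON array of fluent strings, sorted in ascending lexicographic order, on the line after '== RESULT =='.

Work backward from the goal:
  through step 4 (move(bay,office)): drop {at(office)}, keep {key_at(k3,kitchen)}, require {at(bay), open(d_bay_office)}
    → {at(bay), key_at(k3,kitchen), open(d_bay_office)}
  through step 3 (move(office,bay)): drop {at(bay)}, keep {key_at(k3,kitchen), open(d_bay_office)}, require {at(office), open(d_bay_office)}
    → {at(office), key_at(k3,kitchen), open(d_bay_office)}
  through step 2 (unlock(d_bay_office)): drop {open(d_bay_office)}, keep {at(office), key_at(k3,kitchen)}, require {have(k3), locked(d_bay_office)}
    → {at(office), have(k3), key_at(k3,kitchen), locked(d_bay_office)}
  through step 1 (move(kitchen,office)): drop {at(office)}, keep {have(k3), key_at(k3,kitchen), locked(d_bay_office)}, require {at(kitchen), open(d_office_kitchen)}
    → {at(kitchen), have(k3), key_at(k3,kitchen), locked(d_bay_office), open(d_office_kitchen)}

== RESULT ==
["at(kitchen)", "have(k3)", "key_at(k3,kitchen)", "locked(d_bay_office)", "open(d_office_kitchen)"]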